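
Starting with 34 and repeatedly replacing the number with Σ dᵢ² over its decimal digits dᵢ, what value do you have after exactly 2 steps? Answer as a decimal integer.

34 → 25
25 → 29

29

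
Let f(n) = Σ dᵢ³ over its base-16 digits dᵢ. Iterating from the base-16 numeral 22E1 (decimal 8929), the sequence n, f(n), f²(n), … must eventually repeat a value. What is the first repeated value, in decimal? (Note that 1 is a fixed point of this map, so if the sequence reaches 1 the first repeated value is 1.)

1456

8929 = (2,2,14,1)_16 → 2³ + 2³ + 14³ + 1³ = 8 + 8 + 2744 + 1 = 2761
2761 = (10,12,9)_16 → 10³ + 12³ + 9³ = 1000 + 1728 + 729 = 3457
3457 = (13,8,1)_16 → 13³ + 8³ + 1³ = 2197 + 512 + 1 = 2710
2710 = (10,9,6)_16 → 10³ + 9³ + 6³ = 1000 + 729 + 216 = 1945
1945 = (7,9,9)_16 → 7³ + 9³ + 9³ = 343 + 729 + 729 = 1801
1801 = (7,0,9)_16 → 7³ + 0³ + 9³ = 343 + 0 + 729 = 1072
1072 = (4,3,0)_16 → 4³ + 3³ + 0³ = 64 + 27 + 0 = 91
91 = (5,11)_16 → 5³ + 11³ = 125 + 1331 = 1456
1456 = (5,11,0)_16 → 5³ + 11³ + 0³ = 125 + 1331 + 0 = 1456  — 1456 already appeared earlier.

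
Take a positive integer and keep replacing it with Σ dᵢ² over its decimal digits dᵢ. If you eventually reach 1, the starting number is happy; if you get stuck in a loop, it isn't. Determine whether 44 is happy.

happy

44 → 4² + 4² = 16 + 16 = 32
32 → 3² + 2² = 9 + 4 = 13
13 → 1² + 3² = 1 + 9 = 10
10 → 1² + 0² = 1 + 0 = 1  — reached 1.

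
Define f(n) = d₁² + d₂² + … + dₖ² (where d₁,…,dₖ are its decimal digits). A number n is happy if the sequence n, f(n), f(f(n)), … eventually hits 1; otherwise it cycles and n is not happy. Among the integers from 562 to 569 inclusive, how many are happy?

3

562: 562 → 65 → 61 → 37 → 58 → 89 → 145 → 42 → 20 → 4 → 16 → 37  (repeats 37)
563: 563 → 70 → 49 → 97 → 130 → 10 → 1  (reaches 1)
564: 564 → 77 → 98 → 145 → 42 → 20 → 4 → 16 → 37 → 58 → 89 → 145  (repeats 145)
565: 565 → 86 → 100 → 1  (reaches 1)
566: 566 → 97 → 130 → 10 → 1  (reaches 1)
567: 567 → 110 → 2 → 4 → 16 → 37 → 58 → 89 → 145 → 42 → 20 → 4  (repeats 4)
568: 568 → 125 → 30 → 9 → 81 → 65 → 61 → 37 → 58 → 89 → 145 → 42 → 20 → 4 → 16 → 37  (repeats 37)
569: 569 → 142 → 21 → 5 → 25 → 29 → 85 → 89 → 145 → 42 → 20 → 4 → 16 → 37 → 58 → 89  (repeats 89)
happy: 563, 565, 566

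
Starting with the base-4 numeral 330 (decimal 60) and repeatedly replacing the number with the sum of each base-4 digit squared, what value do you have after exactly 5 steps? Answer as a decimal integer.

60 = (3,3,0)_4 → 3² + 3² + 0² = 18
18 = (1,0,2)_4 → 1² + 0² + 2² = 5
5 = (1,1)_4 → 1² + 1² = 2
2 = (2)_4 → 2² = 4
4 = (1,0)_4 → 1² + 0² = 1

1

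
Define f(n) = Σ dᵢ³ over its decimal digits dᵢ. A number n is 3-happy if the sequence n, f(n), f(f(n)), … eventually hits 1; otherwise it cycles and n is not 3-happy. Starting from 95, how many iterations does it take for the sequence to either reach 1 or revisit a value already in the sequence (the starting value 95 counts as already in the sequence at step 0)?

11

95 → 9³ + 5³ = 729 + 125 = 854
854 → 8³ + 5³ + 4³ = 512 + 125 + 64 = 701
701 → 7³ + 0³ + 1³ = 343 + 0 + 1 = 344
344 → 3³ + 4³ + 4³ = 27 + 64 + 64 = 155
155 → 1³ + 5³ + 5³ = 1 + 125 + 125 = 251
251 → 2³ + 5³ + 1³ = 8 + 125 + 1 = 134
134 → 1³ + 3³ + 4³ = 1 + 27 + 64 = 92
92 → 9³ + 2³ = 729 + 8 = 737
737 → 7³ + 3³ + 7³ = 343 + 27 + 343 = 713
713 → 7³ + 1³ + 3³ = 343 + 1 + 27 = 371
371 → 3³ + 7³ + 1³ = 27 + 343 + 1 = 371  — 371 repeats.
That took 11 steps.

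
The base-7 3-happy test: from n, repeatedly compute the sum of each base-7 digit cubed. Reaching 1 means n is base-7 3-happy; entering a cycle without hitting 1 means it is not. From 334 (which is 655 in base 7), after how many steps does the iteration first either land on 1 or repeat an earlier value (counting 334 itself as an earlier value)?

4

334 = (6,5,5)_7 → 466
466 = (1,2,3,4)_7 → 100
100 = (2,0,2)_7 → 16
16 = (2,2)_7 → 16  — 16 repeats.
That took 4 steps.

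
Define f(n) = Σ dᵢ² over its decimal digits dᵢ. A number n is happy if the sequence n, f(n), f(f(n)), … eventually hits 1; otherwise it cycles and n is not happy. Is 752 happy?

not happy

752 → 7² + 5² + 2² = 78
78 → 7² + 8² = 113
113 → 1² + 1² + 3² = 11
11 → 1² + 1² = 2
2 → 2² = 4
4 → 4² = 16
16 → 1² + 6² = 37
37 → 3² + 7² = 58
58 → 5² + 8² = 89
89 → 8² + 9² = 145
145 → 1² + 4² + 5² = 42
42 → 4² + 2² = 20
20 → 2² + 0² = 4  — 4 already seen; the sequence cycles without reaching 1.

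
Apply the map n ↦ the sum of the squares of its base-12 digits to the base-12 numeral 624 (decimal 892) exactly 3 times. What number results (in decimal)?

892 = (6,2,4)_12 → 6² + 2² + 4² = 36 + 4 + 16 = 56
56 = (4,8)_12 → 4² + 8² = 16 + 64 = 80
80 = (6,8)_12 → 6² + 8² = 36 + 64 = 100

100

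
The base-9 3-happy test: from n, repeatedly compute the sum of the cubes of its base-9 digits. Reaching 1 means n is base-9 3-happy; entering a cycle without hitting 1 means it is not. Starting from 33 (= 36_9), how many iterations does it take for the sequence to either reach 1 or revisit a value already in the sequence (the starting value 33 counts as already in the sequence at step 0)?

33 = (3,6)_9 → 3³ + 6³ = 27 + 216 = 243
243 = (3,0,0)_9 → 3³ + 0³ + 0³ = 27 + 0 + 0 = 27
27 = (3,0)_9 → 3³ + 0³ = 27 + 0 = 27  — 27 repeats.
That took 3 steps.

3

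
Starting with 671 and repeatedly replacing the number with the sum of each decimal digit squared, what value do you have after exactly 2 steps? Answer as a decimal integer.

671 → 6² + 7² + 1² = 86
86 → 8² + 6² = 100

100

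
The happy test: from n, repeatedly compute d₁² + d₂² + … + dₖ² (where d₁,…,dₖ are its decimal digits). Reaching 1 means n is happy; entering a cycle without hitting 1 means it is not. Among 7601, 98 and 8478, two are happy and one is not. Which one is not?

7601: 7601 → 86 → 100 → 1  — reaches 1 (happy)
98: 98 → 145 → 42 → 20 → 4 → 16 → 37 → 58 → 89 → 145  — repeats 145 (not happy)
8478: 8478 → 193 → 91 → 82 → 68 → 100 → 1  — reaches 1 (happy)

98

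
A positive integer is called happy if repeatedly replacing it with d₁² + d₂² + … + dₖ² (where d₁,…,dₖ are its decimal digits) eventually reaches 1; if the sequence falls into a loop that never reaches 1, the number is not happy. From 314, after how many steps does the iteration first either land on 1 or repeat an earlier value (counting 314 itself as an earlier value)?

314 → 3² + 1² + 4² = 9 + 1 + 16 = 26
26 → 2² + 6² = 4 + 36 = 40
40 → 4² + 0² = 16 + 0 = 16
16 → 1² + 6² = 1 + 36 = 37
37 → 3² + 7² = 9 + 49 = 58
58 → 5² + 8² = 25 + 64 = 89
89 → 8² + 9² = 64 + 81 = 145
145 → 1² + 4² + 5² = 1 + 16 + 25 = 42
42 → 4² + 2² = 16 + 4 = 20
20 → 2² + 0² = 4 + 0 = 4
4 → 4² = 16  — 16 repeats.
That took 11 steps.

11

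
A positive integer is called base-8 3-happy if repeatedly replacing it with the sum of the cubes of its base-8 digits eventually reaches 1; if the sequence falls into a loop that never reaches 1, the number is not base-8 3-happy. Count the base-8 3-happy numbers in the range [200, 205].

200: 200 → 28 → 91 → 55 → 559 → 469 → 476 → 434 → 440 → 559  (repeats 559)
201: 201 → 29 → 152 → 35 → 91 → 55 → 559 → 469 → 476 → 434 → 440 → 559  (repeats 559)
202: 202 → 36 → 128 → 8 → 1  (reaches 1)
203: 203 → 55 → 559 → 469 → 476 → 434 → 440 → 559  (repeats 559)
204: 204 → 92 → 92  (repeats 92)
205: 205 → 153 → 36 → 128 → 8 → 1  (reaches 1)
base-8 3-happy: 202, 205

2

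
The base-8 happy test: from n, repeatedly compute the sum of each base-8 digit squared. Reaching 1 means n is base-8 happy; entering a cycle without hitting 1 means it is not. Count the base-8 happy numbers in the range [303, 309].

1

303: 303 → 90 → 14 → 37 → 41 → 26 → 13 → 26  — not base-8 happy
304: 304 → 52 → 52  — not base-8 happy
305: 305 → 53 → 61 → 74 → 6 → 36 → 32 → 16 → 4 → 16  — not base-8 happy
306: 306 → 56 → 49 → 37 → 41 → 26 → 13 → 26  — not base-8 happy
307: 307 → 61 → 74 → 6 → 36 → 32 → 16 → 4 → 16  — not base-8 happy
308: 308 → 68 → 17 → 5 → 25 → 10 → 5  — not base-8 happy
309: 309 → 77 → 27 → 18 → 8 → 1  — base-8 happy
base-8 happy: 309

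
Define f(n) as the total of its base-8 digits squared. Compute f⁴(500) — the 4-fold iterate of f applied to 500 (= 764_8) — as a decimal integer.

500 = (7,6,4)_8 → 7² + 6² + 4² = 101
101 = (1,4,5)_8 → 1² + 4² + 5² = 42
42 = (5,2)_8 → 5² + 2² = 29
29 = (3,5)_8 → 3² + 5² = 34

34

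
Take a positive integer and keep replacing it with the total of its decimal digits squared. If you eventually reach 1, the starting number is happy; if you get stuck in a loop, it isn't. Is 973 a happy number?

happy

973 → 139
139 → 91
91 → 82
82 → 68
68 → 100
100 → 1  — reached 1.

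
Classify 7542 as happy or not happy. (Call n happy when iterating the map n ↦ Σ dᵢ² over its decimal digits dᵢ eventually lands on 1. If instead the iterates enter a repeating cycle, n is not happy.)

happy

7542 → 94
94 → 97
97 → 130
130 → 10
10 → 1  — reached 1.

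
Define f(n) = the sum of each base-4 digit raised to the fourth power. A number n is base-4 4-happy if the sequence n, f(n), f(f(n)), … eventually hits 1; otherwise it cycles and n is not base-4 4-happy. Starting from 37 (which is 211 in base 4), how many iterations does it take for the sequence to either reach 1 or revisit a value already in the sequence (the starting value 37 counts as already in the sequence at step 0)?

37 = (2,1,1)_4 → 2⁴ + 1⁴ + 1⁴ = 18
18 = (1,0,2)_4 → 1⁴ + 0⁴ + 2⁴ = 17
17 = (1,0,1)_4 → 1⁴ + 0⁴ + 1⁴ = 2
2 = (2)_4 → 2⁴ = 16
16 = (1,0,0)_4 → 1⁴ + 0⁴ + 0⁴ = 1  — reached 1.
That took 5 steps.

5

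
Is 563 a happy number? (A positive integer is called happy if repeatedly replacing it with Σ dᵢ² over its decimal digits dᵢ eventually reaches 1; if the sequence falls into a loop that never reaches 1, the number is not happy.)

happy

563 → 5² + 6² + 3² = 25 + 36 + 9 = 70
70 → 7² + 0² = 49 + 0 = 49
49 → 4² + 9² = 16 + 81 = 97
97 → 9² + 7² = 81 + 49 = 130
130 → 1² + 3² + 0² = 1 + 9 + 0 = 10
10 → 1² + 0² = 1 + 0 = 1  — reached 1.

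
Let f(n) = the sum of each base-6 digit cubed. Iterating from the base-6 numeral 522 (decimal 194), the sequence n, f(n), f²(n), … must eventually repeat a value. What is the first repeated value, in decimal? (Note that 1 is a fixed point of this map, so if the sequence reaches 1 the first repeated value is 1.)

1

194 = (5,2,2)_6 → 5³ + 2³ + 2³ = 125 + 8 + 8 = 141
141 = (3,5,3)_6 → 3³ + 5³ + 3³ = 27 + 125 + 27 = 179
179 = (4,5,5)_6 → 4³ + 5³ + 5³ = 64 + 125 + 125 = 314
314 = (1,2,4,2)_6 → 1³ + 2³ + 4³ + 2³ = 1 + 8 + 64 + 8 = 81
81 = (2,1,3)_6 → 2³ + 1³ + 3³ = 8 + 1 + 27 = 36
36 = (1,0,0)_6 → 1³ + 0³ + 0³ = 1 + 0 + 0 = 1  — reached the fixed point 1.
1 → 1, so 1 is the first repeated value.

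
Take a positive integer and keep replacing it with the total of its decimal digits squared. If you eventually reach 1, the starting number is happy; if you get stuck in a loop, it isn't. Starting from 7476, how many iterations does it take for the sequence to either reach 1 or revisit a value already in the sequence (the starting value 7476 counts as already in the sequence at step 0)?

7476 → 150
150 → 26
26 → 40
40 → 16
16 → 37
37 → 58
58 → 89
89 → 145
145 → 42
42 → 20
20 → 4
4 → 16  — 16 repeats.
That took 12 steps.

12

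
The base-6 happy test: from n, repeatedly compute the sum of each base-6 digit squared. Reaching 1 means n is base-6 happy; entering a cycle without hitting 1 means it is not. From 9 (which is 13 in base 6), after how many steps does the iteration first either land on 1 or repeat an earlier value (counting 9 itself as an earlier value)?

9 = (1,3)_6 → 1² + 3² = 10
10 = (1,4)_6 → 1² + 4² = 17
17 = (2,5)_6 → 2² + 5² = 29
29 = (4,5)_6 → 4² + 5² = 41
41 = (1,0,5)_6 → 1² + 0² + 5² = 26
26 = (4,2)_6 → 4² + 2² = 20
20 = (3,2)_6 → 3² + 2² = 13
13 = (2,1)_6 → 2² + 1² = 5
5 = (5)_6 → 5² = 25
25 = (4,1)_6 → 4² + 1² = 17  — 17 repeats.
That took 10 steps.

10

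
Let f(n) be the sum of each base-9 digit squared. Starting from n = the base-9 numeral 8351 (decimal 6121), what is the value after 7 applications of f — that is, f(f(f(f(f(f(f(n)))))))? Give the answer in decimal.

53

6121 = (8,3,5,1)_9 → 8² + 3² + 5² + 1² = 64 + 9 + 25 + 1 = 99
99 = (1,2,0)_9 → 1² + 2² + 0² = 1 + 4 + 0 = 5
5 = (5)_9 → 5² = 25
25 = (2,7)_9 → 2² + 7² = 4 + 49 = 53
53 = (5,8)_9 → 5² + 8² = 25 + 64 = 89
89 = (1,0,8)_9 → 1² + 0² + 8² = 1 + 0 + 64 = 65
65 = (7,2)_9 → 7² + 2² = 49 + 4 = 53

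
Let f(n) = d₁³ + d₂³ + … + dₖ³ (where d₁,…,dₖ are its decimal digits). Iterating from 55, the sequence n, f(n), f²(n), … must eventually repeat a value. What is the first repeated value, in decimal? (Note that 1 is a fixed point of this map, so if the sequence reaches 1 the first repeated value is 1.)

55 → 5³ + 5³ = 125 + 125 = 250
250 → 2³ + 5³ + 0³ = 8 + 125 + 0 = 133
133 → 1³ + 3³ + 3³ = 1 + 27 + 27 = 55  — 55 already appeared earlier.

55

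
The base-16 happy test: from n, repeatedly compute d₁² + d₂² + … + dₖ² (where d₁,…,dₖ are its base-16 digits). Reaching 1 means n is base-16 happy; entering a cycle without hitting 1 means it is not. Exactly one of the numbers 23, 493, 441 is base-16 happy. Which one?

23: 23 → 50 → 13 → 169 → 181 → 146 → 85 → 50  — repeats 50 (not base-16 happy)
493: 493 → 366 → 233 → 277 → 27 → 122 → 149 → 106 → 136 → 128 → 64 → 16 → 1  — reaches 1 (base-16 happy)
441: 441 → 203 → 265 → 82 → 29 → 170 → 200 → 208 → 169 → 181 → 146 → 85 → 50 → 13 → 169  — repeats 169 (not base-16 happy)

493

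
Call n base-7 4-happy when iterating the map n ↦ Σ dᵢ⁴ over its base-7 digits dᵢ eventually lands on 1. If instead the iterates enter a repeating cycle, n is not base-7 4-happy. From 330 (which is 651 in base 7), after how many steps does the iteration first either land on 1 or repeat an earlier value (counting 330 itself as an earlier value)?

5

330 = (6,5,1)_7 → 6⁴ + 5⁴ + 1⁴ = 1296 + 625 + 1 = 1922
1922 = (5,4,1,4)_7 → 5⁴ + 4⁴ + 1⁴ + 4⁴ = 625 + 256 + 1 + 256 = 1138
1138 = (3,2,1,4)_7 → 3⁴ + 2⁴ + 1⁴ + 4⁴ = 81 + 16 + 1 + 256 = 354
354 = (1,0,1,4)_7 → 1⁴ + 0⁴ + 1⁴ + 4⁴ = 1 + 0 + 1 + 256 = 258
258 = (5,1,6)_7 → 5⁴ + 1⁴ + 6⁴ = 625 + 1 + 1296 = 1922  — 1922 repeats.
That took 5 steps.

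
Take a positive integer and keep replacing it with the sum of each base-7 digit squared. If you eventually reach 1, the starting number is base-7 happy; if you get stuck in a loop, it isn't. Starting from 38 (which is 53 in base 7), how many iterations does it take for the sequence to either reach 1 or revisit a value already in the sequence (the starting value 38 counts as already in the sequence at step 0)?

38 = (5,3)_7 → 5² + 3² = 25 + 9 = 34
34 = (4,6)_7 → 4² + 6² = 16 + 36 = 52
52 = (1,0,3)_7 → 1² + 0² + 3² = 1 + 0 + 9 = 10
10 = (1,3)_7 → 1² + 3² = 1 + 9 = 10  — 10 repeats.
That took 4 steps.

4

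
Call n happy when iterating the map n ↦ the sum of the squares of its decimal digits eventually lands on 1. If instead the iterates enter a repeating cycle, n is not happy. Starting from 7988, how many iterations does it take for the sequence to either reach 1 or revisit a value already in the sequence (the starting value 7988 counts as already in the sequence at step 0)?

7988 → 7² + 9² + 8² + 8² = 258
258 → 2² + 5² + 8² = 93
93 → 9² + 3² = 90
90 → 9² + 0² = 81
81 → 8² + 1² = 65
65 → 6² + 5² = 61
61 → 6² + 1² = 37
37 → 3² + 7² = 58
58 → 5² + 8² = 89
89 → 8² + 9² = 145
145 → 1² + 4² + 5² = 42
42 → 4² + 2² = 20
20 → 2² + 0² = 4
4 → 4² = 16
16 → 1² + 6² = 37  — 37 repeats.
That took 15 steps.

15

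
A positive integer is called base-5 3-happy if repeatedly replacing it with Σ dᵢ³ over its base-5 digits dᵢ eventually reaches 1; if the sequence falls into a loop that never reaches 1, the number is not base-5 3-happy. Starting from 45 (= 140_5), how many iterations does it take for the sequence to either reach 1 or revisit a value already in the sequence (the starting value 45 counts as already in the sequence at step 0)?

4

45 = (1,4,0)_5 → 65
65 = (2,3,0)_5 → 35
35 = (1,2,0)_5 → 9
9 = (1,4)_5 → 65  — 65 repeats.
That took 4 steps.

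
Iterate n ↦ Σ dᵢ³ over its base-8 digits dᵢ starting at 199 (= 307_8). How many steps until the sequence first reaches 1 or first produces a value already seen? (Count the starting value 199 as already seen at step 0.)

14

199 = (3,0,7)_8 → 3³ + 0³ + 7³ = 27 + 0 + 343 = 370
370 = (5,6,2)_8 → 5³ + 6³ + 2³ = 125 + 216 + 8 = 349
349 = (5,3,5)_8 → 5³ + 3³ + 5³ = 125 + 27 + 125 = 277
277 = (4,2,5)_8 → 4³ + 2³ + 5³ = 64 + 8 + 125 = 197
197 = (3,0,5)_8 → 3³ + 0³ + 5³ = 27 + 0 + 125 = 152
152 = (2,3,0)_8 → 2³ + 3³ + 0³ = 8 + 27 + 0 = 35
35 = (4,3)_8 → 4³ + 3³ = 64 + 27 = 91
91 = (1,3,3)_8 → 1³ + 3³ + 3³ = 1 + 27 + 27 = 55
55 = (6,7)_8 → 6³ + 7³ = 216 + 343 = 559
559 = (1,0,5,7)_8 → 1³ + 0³ + 5³ + 7³ = 1 + 0 + 125 + 343 = 469
469 = (7,2,5)_8 → 7³ + 2³ + 5³ = 343 + 8 + 125 = 476
476 = (7,3,4)_8 → 7³ + 3³ + 4³ = 343 + 27 + 64 = 434
434 = (6,6,2)_8 → 6³ + 6³ + 2³ = 216 + 216 + 8 = 440
440 = (6,7,0)_8 → 6³ + 7³ + 0³ = 216 + 343 + 0 = 559  — 559 repeats.
That took 14 steps.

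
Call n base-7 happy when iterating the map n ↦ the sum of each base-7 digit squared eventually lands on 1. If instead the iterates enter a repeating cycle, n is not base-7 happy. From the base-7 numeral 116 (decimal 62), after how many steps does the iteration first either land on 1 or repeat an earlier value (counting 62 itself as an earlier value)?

5

62 = (1,1,6)_7 → 1² + 1² + 6² = 38
38 = (5,3)_7 → 5² + 3² = 34
34 = (4,6)_7 → 4² + 6² = 52
52 = (1,0,3)_7 → 1² + 0² + 3² = 10
10 = (1,3)_7 → 1² + 3² = 10  — 10 repeats.
That took 5 steps.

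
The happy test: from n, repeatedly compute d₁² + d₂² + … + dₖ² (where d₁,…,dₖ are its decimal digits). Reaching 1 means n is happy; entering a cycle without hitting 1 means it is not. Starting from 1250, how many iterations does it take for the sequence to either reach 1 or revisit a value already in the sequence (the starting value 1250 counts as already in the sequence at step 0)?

1250 → 1² + 2² + 5² + 0² = 1 + 4 + 25 + 0 = 30
30 → 3² + 0² = 9 + 0 = 9
9 → 9² = 81
81 → 8² + 1² = 64 + 1 = 65
65 → 6² + 5² = 36 + 25 = 61
61 → 6² + 1² = 36 + 1 = 37
37 → 3² + 7² = 9 + 49 = 58
58 → 5² + 8² = 25 + 64 = 89
89 → 8² + 9² = 64 + 81 = 145
145 → 1² + 4² + 5² = 1 + 16 + 25 = 42
42 → 4² + 2² = 16 + 4 = 20
20 → 2² + 0² = 4 + 0 = 4
4 → 4² = 16
16 → 1² + 6² = 1 + 36 = 37  — 37 repeats.
That took 14 steps.

14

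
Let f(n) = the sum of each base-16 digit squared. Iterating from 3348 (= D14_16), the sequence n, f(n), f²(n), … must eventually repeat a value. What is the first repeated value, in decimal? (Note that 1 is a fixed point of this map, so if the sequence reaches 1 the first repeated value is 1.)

3348 = (13,1,4)_16 → 13² + 1² + 4² = 169 + 1 + 16 = 186
186 = (11,10)_16 → 11² + 10² = 121 + 100 = 221
221 = (13,13)_16 → 13² + 13² = 169 + 169 = 338
338 = (1,5,2)_16 → 1² + 5² + 2² = 1 + 25 + 4 = 30
30 = (1,14)_16 → 1² + 14² = 1 + 196 = 197
197 = (12,5)_16 → 12² + 5² = 144 + 25 = 169
169 = (10,9)_16 → 10² + 9² = 100 + 81 = 181
181 = (11,5)_16 → 11² + 5² = 121 + 25 = 146
146 = (9,2)_16 → 9² + 2² = 81 + 4 = 85
85 = (5,5)_16 → 5² + 5² = 25 + 25 = 50
50 = (3,2)_16 → 3² + 2² = 9 + 4 = 13
13 = (13)_16 → 13² = 169  — 169 already appeared earlier.

169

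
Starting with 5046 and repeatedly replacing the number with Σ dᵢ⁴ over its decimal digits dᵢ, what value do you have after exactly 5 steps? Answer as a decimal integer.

11954

5046 → 5⁴ + 0⁴ + 4⁴ + 6⁴ = 2177
2177 → 2⁴ + 1⁴ + 7⁴ + 7⁴ = 4819
4819 → 4⁴ + 8⁴ + 1⁴ + 9⁴ = 10914
10914 → 1⁴ + 0⁴ + 9⁴ + 1⁴ + 4⁴ = 6819
6819 → 6⁴ + 8⁴ + 1⁴ + 9⁴ = 11954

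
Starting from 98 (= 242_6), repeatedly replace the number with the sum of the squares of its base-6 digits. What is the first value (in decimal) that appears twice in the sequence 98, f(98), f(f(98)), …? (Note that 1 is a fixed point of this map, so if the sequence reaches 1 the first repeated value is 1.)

20

98 = (2,4,2)_6 → 2² + 4² + 2² = 4 + 16 + 4 = 24
24 = (4,0)_6 → 4² + 0² = 16 + 0 = 16
16 = (2,4)_6 → 2² + 4² = 4 + 16 = 20
20 = (3,2)_6 → 3² + 2² = 9 + 4 = 13
13 = (2,1)_6 → 2² + 1² = 4 + 1 = 5
5 = (5)_6 → 5² = 25
25 = (4,1)_6 → 4² + 1² = 16 + 1 = 17
17 = (2,5)_6 → 2² + 5² = 4 + 25 = 29
29 = (4,5)_6 → 4² + 5² = 16 + 25 = 41
41 = (1,0,5)_6 → 1² + 0² + 5² = 1 + 0 + 25 = 26
26 = (4,2)_6 → 4² + 2² = 16 + 4 = 20  — 20 already appeared earlier.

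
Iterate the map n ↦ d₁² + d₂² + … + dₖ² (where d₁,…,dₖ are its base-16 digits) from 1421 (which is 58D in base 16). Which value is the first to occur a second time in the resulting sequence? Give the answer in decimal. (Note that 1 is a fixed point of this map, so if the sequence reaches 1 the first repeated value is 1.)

1421 = (5,8,13)_16 → 5² + 8² + 13² = 258
258 = (1,0,2)_16 → 1² + 0² + 2² = 5
5 = (5)_16 → 5² = 25
25 = (1,9)_16 → 1² + 9² = 82
82 = (5,2)_16 → 5² + 2² = 29
29 = (1,13)_16 → 1² + 13² = 170
170 = (10,10)_16 → 10² + 10² = 200
200 = (12,8)_16 → 12² + 8² = 208
208 = (13,0)_16 → 13² + 0² = 169
169 = (10,9)_16 → 10² + 9² = 181
181 = (11,5)_16 → 11² + 5² = 146
146 = (9,2)_16 → 9² + 2² = 85
85 = (5,5)_16 → 5² + 5² = 50
50 = (3,2)_16 → 3² + 2² = 13
13 = (13)_16 → 13² = 169  — 169 already appeared earlier.

169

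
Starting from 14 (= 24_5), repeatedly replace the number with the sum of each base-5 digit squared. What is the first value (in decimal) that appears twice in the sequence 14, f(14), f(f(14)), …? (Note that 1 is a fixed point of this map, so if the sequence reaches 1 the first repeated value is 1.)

16

14 = (2,4)_5 → 20
20 = (4,0)_5 → 16
16 = (3,1)_5 → 10
10 = (2,0)_5 → 4
4 = (4)_5 → 16  — 16 already appeared earlier.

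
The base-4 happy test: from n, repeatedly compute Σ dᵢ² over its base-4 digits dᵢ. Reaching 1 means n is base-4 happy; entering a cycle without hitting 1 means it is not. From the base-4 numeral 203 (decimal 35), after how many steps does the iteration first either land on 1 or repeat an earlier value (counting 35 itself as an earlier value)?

5

35 = (2,0,3)_4 → 2² + 0² + 3² = 13
13 = (3,1)_4 → 3² + 1² = 10
10 = (2,2)_4 → 2² + 2² = 8
8 = (2,0)_4 → 2² + 0² = 4
4 = (1,0)_4 → 1² + 0² = 1  — reached 1.
That took 5 steps.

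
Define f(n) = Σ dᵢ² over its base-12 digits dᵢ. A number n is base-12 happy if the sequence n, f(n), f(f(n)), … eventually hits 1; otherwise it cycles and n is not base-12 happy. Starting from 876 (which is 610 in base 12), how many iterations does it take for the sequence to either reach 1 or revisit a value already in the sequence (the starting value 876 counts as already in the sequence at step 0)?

5

876 = (6,1,0)_12 → 6² + 1² + 0² = 36 + 1 + 0 = 37
37 = (3,1)_12 → 3² + 1² = 9 + 1 = 10
10 = (10)_12 → 10² = 100
100 = (8,4)_12 → 8² + 4² = 64 + 16 = 80
80 = (6,8)_12 → 6² + 8² = 36 + 64 = 100  — 100 repeats.
That took 5 steps.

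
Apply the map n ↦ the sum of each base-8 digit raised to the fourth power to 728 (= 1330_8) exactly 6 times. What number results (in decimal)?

1313

728 = (1,3,3,0)_8 → 1⁴ + 3⁴ + 3⁴ + 0⁴ = 1 + 81 + 81 + 0 = 163
163 = (2,4,3)_8 → 2⁴ + 4⁴ + 3⁴ = 16 + 256 + 81 = 353
353 = (5,4,1)_8 → 5⁴ + 4⁴ + 1⁴ = 625 + 256 + 1 = 882
882 = (1,5,6,2)_8 → 1⁴ + 5⁴ + 6⁴ + 2⁴ = 1 + 625 + 1296 + 16 = 1938
1938 = (3,6,2,2)_8 → 3⁴ + 6⁴ + 2⁴ + 2⁴ = 81 + 1296 + 16 + 16 = 1409
1409 = (2,6,0,1)_8 → 2⁴ + 6⁴ + 0⁴ + 1⁴ = 16 + 1296 + 0 + 1 = 1313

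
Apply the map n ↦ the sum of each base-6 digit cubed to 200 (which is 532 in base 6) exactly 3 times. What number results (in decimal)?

155

200 = (5,3,2)_6 → 5³ + 3³ + 2³ = 125 + 27 + 8 = 160
160 = (4,2,4)_6 → 4³ + 2³ + 4³ = 64 + 8 + 64 = 136
136 = (3,4,4)_6 → 3³ + 4³ + 4³ = 27 + 64 + 64 = 155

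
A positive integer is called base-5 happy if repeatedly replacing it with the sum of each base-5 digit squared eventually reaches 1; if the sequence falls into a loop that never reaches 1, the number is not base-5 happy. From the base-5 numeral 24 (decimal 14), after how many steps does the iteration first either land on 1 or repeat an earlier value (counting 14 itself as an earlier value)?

14 = (2,4)_5 → 2² + 4² = 20
20 = (4,0)_5 → 4² + 0² = 16
16 = (3,1)_5 → 3² + 1² = 10
10 = (2,0)_5 → 2² + 0² = 4
4 = (4)_5 → 4² = 16  — 16 repeats.
That took 5 steps.

5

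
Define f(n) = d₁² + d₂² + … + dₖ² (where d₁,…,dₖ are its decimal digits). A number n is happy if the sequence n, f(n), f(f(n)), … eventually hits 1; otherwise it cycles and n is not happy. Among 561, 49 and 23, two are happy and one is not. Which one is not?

561

561: 561 → 62 → 40 → 16 → 37 → 58 → 89 → 145 → 42 → 20 → 4 → 16  — repeats 16 (not happy)
49: 49 → 97 → 130 → 10 → 1  — reaches 1 (happy)
23: 23 → 13 → 10 → 1  — reaches 1 (happy)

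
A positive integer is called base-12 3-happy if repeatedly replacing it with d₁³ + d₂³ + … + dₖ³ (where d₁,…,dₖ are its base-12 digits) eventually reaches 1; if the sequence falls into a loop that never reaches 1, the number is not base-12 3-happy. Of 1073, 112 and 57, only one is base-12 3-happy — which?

1073

1073: 1073 → 593 → 190 → 1028 → 856 → 1520 → 1728 → 1  — reaches 1 (base-12 3-happy)
112: 112 → 793 → 342 → 288 → 8 → 512 → 755 → 1464 → 1008 → 343 → 415 → 1351 → 1136 → 1855 → 1344 → 793  — repeats 793 (not base-12 3-happy)
57: 57 → 793 → 342 → 288 → 8 → 512 → 755 → 1464 → 1008 → 343 → 415 → 1351 → 1136 → 1855 → 1344 → 793  — repeats 793 (not base-12 3-happy)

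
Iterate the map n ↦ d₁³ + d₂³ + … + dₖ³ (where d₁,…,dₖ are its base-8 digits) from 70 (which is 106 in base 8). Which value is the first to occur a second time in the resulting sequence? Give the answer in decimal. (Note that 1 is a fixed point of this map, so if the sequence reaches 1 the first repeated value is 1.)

70 = (1,0,6)_8 → 1³ + 0³ + 6³ = 217
217 = (3,3,1)_8 → 3³ + 3³ + 1³ = 55
55 = (6,7)_8 → 6³ + 7³ = 559
559 = (1,0,5,7)_8 → 1³ + 0³ + 5³ + 7³ = 469
469 = (7,2,5)_8 → 7³ + 2³ + 5³ = 476
476 = (7,3,4)_8 → 7³ + 3³ + 4³ = 434
434 = (6,6,2)_8 → 6³ + 6³ + 2³ = 440
440 = (6,7,0)_8 → 6³ + 7³ + 0³ = 559  — 559 already appeared earlier.

559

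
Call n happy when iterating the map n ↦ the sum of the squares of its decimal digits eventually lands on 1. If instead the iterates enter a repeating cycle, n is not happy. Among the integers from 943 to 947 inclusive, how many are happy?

943: 943 → 106 → 37 → 58 → 89 → 145 → 42 → 20 → 4 → 16 → 37  — not happy
944: 944 → 113 → 11 → 2 → 4 → 16 → 37 → 58 → 89 → 145 → 42 → 20 → 4  — not happy
945: 945 → 122 → 9 → 81 → 65 → 61 → 37 → 58 → 89 → 145 → 42 → 20 → 4 → 16 → 37  — not happy
946: 946 → 133 → 19 → 82 → 68 → 100 → 1  — happy
947: 947 → 146 → 53 → 34 → 25 → 29 → 85 → 89 → 145 → 42 → 20 → 4 → 16 → 37 → 58 → 89  — not happy
happy: 946

1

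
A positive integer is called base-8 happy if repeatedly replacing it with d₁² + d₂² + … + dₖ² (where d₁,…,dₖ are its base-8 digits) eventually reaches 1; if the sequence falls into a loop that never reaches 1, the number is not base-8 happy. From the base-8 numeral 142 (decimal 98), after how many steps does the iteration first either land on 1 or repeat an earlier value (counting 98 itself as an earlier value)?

5

98 = (1,4,2)_8 → 1² + 4² + 2² = 1 + 16 + 4 = 21
21 = (2,5)_8 → 2² + 5² = 4 + 25 = 29
29 = (3,5)_8 → 3² + 5² = 9 + 25 = 34
34 = (4,2)_8 → 4² + 2² = 16 + 4 = 20
20 = (2,4)_8 → 2² + 4² = 4 + 16 = 20  — 20 repeats.
That took 5 steps.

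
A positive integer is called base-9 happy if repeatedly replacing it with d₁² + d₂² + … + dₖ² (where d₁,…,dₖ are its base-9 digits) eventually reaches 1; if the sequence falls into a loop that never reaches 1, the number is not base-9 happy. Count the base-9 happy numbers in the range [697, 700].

1

697: 697 → 105 → 41 → 41  (repeats 41)
698: 698 → 114 → 46 → 26 → 68 → 74 → 68  (repeats 68)
699: 699 → 125 → 81 → 1  (reaches 1)
700: 700 → 138 → 46 → 26 → 68 → 74 → 68  (repeats 68)
base-9 happy: 699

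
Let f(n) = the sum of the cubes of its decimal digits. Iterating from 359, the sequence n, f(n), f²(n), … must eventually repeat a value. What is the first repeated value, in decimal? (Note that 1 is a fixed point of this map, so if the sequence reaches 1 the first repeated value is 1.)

371

359 → 3³ + 5³ + 9³ = 27 + 125 + 729 = 881
881 → 8³ + 8³ + 1³ = 512 + 512 + 1 = 1025
1025 → 1³ + 0³ + 2³ + 5³ = 1 + 0 + 8 + 125 = 134
134 → 1³ + 3³ + 4³ = 1 + 27 + 64 = 92
92 → 9³ + 2³ = 729 + 8 = 737
737 → 7³ + 3³ + 7³ = 343 + 27 + 343 = 713
713 → 7³ + 1³ + 3³ = 343 + 1 + 27 = 371
371 → 3³ + 7³ + 1³ = 27 + 343 + 1 = 371  — 371 already appeared earlier.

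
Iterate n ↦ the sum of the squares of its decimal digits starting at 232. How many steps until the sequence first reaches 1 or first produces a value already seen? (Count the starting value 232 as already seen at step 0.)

232 → 2² + 3² + 2² = 17
17 → 1² + 7² = 50
50 → 5² + 0² = 25
25 → 2² + 5² = 29
29 → 2² + 9² = 85
85 → 8² + 5² = 89
89 → 8² + 9² = 145
145 → 1² + 4² + 5² = 42
42 → 4² + 2² = 20
20 → 2² + 0² = 4
4 → 4² = 16
16 → 1² + 6² = 37
37 → 3² + 7² = 58
58 → 5² + 8² = 89  — 89 repeats.
That took 14 steps.

14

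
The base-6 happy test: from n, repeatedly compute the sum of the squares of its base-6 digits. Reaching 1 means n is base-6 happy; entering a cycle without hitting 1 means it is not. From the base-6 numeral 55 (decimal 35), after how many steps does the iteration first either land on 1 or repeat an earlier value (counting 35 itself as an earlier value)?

35 = (5,5)_6 → 5² + 5² = 25 + 25 = 50
50 = (1,2,2)_6 → 1² + 2² + 2² = 1 + 4 + 4 = 9
9 = (1,3)_6 → 1² + 3² = 1 + 9 = 10
10 = (1,4)_6 → 1² + 4² = 1 + 16 = 17
17 = (2,5)_6 → 2² + 5² = 4 + 25 = 29
29 = (4,5)_6 → 4² + 5² = 16 + 25 = 41
41 = (1,0,5)_6 → 1² + 0² + 5² = 1 + 0 + 25 = 26
26 = (4,2)_6 → 4² + 2² = 16 + 4 = 20
20 = (3,2)_6 → 3² + 2² = 9 + 4 = 13
13 = (2,1)_6 → 2² + 1² = 4 + 1 = 5
5 = (5)_6 → 5² = 25
25 = (4,1)_6 → 4² + 1² = 16 + 1 = 17  — 17 repeats.
That took 12 steps.

12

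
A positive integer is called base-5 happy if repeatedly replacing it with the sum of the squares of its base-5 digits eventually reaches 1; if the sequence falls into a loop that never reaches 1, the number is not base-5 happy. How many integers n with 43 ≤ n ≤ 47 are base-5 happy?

43: 43 → 19 → 25 → 1  — base-5 happy
44: 44 → 26 → 2 → 4 → 16 → 10 → 4  — not base-5 happy
45: 45 → 17 → 13 → 13  — not base-5 happy
46: 46 → 18 → 18  — not base-5 happy
47: 47 → 21 → 17 → 13 → 13  — not base-5 happy
base-5 happy: 43

1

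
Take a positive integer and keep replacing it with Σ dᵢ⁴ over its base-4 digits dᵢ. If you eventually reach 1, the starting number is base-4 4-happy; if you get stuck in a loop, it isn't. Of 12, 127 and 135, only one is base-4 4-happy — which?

12: 12 → 81 → 3 → 81  — repeats 81 (not base-4 4-happy)
127: 127 → 244 → 163 → 113 → 83 → 83  — repeats 83 (not base-4 4-happy)
135: 135 → 98 → 33 → 17 → 2 → 16 → 1  — reaches 1 (base-4 4-happy)

135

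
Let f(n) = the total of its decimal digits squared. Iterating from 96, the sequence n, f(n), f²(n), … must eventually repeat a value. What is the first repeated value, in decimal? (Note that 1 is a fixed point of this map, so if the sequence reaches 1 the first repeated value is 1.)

16

96 → 9² + 6² = 81 + 36 = 117
117 → 1² + 1² + 7² = 1 + 1 + 49 = 51
51 → 5² + 1² = 25 + 1 = 26
26 → 2² + 6² = 4 + 36 = 40
40 → 4² + 0² = 16 + 0 = 16
16 → 1² + 6² = 1 + 36 = 37
37 → 3² + 7² = 9 + 49 = 58
58 → 5² + 8² = 25 + 64 = 89
89 → 8² + 9² = 64 + 81 = 145
145 → 1² + 4² + 5² = 1 + 16 + 25 = 42
42 → 4² + 2² = 16 + 4 = 20
20 → 2² + 0² = 4 + 0 = 4
4 → 4² = 16  — 16 already appeared earlier.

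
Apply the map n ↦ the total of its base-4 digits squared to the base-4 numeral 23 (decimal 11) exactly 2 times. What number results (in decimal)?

10

11 = (2,3)_4 → 2² + 3² = 13
13 = (3,1)_4 → 3² + 1² = 10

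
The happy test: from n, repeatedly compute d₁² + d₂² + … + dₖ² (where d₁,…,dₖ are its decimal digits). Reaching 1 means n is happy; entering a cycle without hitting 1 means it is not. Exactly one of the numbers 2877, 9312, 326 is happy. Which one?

326

2877: 2877 → 166 → 73 → 58 → 89 → 145 → 42 → 20 → 4 → 16 → 37 → 58  — repeats 58 (not happy)
9312: 9312 → 95 → 106 → 37 → 58 → 89 → 145 → 42 → 20 → 4 → 16 → 37  — repeats 37 (not happy)
326: 326 → 49 → 97 → 130 → 10 → 1  — reaches 1 (happy)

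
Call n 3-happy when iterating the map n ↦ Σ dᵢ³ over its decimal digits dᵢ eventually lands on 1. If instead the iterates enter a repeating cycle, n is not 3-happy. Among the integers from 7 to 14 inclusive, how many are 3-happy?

1

7: 7 → 343 → 118 → 514 → 190 → 730 → 370 → 370  (repeats 370)
8: 8 → 512 → 134 → 92 → 737 → 713 → 371 → 371  (repeats 371)
9: 9 → 729 → 1080 → 513 → 153 → 153  (repeats 153)
10: 10 → 1  (reaches 1)
11: 11 → 2 → 8 → 512 → 134 → 92 → 737 → 713 → 371 → 371  (repeats 371)
12: 12 → 9 → 729 → 1080 → 513 → 153 → 153  (repeats 153)
13: 13 → 28 → 520 → 133 → 55 → 250 → 133  (repeats 133)
14: 14 → 65 → 341 → 92 → 737 → 713 → 371 → 371  (repeats 371)
3-happy: 10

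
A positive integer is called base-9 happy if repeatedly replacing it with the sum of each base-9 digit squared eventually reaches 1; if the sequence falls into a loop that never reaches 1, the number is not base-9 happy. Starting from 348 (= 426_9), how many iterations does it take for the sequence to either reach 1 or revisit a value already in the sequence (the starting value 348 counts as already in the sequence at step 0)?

348 = (4,2,6)_9 → 4² + 2² + 6² = 16 + 4 + 36 = 56
56 = (6,2)_9 → 6² + 2² = 36 + 4 = 40
40 = (4,4)_9 → 4² + 4² = 16 + 16 = 32
32 = (3,5)_9 → 3² + 5² = 9 + 25 = 34
34 = (3,7)_9 → 3² + 7² = 9 + 49 = 58
58 = (6,4)_9 → 6² + 4² = 36 + 16 = 52
52 = (5,7)_9 → 5² + 7² = 25 + 49 = 74
74 = (8,2)_9 → 8² + 2² = 64 + 4 = 68
68 = (7,5)_9 → 7² + 5² = 49 + 25 = 74  — 74 repeats.
That took 9 steps.

9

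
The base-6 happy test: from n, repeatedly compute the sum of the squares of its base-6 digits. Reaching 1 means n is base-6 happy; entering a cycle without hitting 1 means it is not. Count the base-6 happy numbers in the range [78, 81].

78: 78 → 5 → 25 → 17 → 29 → 41 → 26 → 20 → 13 → 5  — not base-6 happy
79: 79 → 6 → 1  — base-6 happy
80: 80 → 9 → 10 → 17 → 29 → 41 → 26 → 20 → 13 → 5 → 25 → 17  — not base-6 happy
81: 81 → 14 → 8 → 5 → 25 → 17 → 29 → 41 → 26 → 20 → 13 → 5  — not base-6 happy
base-6 happy: 79

1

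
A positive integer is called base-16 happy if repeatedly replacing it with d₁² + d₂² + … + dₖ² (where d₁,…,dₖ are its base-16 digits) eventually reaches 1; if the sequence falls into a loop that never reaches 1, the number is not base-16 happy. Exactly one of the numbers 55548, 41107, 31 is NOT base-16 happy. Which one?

55548: 55548 → 602 → 129 → 65 → 17 → 2 → 4 → 16 → 1  — reaches 1 (base-16 happy)
41107: 41107 → 190 → 317 → 179 → 130 → 68 → 32 → 4 → 16 → 1  — reaches 1 (base-16 happy)
31: 31 → 226 → 200 → 208 → 169 → 181 → 146 → 85 → 50 → 13 → 169  — repeats 169 (not base-16 happy)

31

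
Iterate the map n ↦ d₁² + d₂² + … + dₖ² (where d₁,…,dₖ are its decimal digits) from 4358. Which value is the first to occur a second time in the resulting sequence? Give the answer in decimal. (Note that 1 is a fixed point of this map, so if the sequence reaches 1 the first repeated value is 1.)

37

4358 → 4² + 3² + 5² + 8² = 16 + 9 + 25 + 64 = 114
114 → 1² + 1² + 4² = 1 + 1 + 16 = 18
18 → 1² + 8² = 1 + 64 = 65
65 → 6² + 5² = 36 + 25 = 61
61 → 6² + 1² = 36 + 1 = 37
37 → 3² + 7² = 9 + 49 = 58
58 → 5² + 8² = 25 + 64 = 89
89 → 8² + 9² = 64 + 81 = 145
145 → 1² + 4² + 5² = 1 + 16 + 25 = 42
42 → 4² + 2² = 16 + 4 = 20
20 → 2² + 0² = 4 + 0 = 4
4 → 4² = 16
16 → 1² + 6² = 1 + 36 = 37  — 37 already appeared earlier.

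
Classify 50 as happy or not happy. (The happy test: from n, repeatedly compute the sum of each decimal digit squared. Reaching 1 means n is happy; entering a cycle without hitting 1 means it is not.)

50 → 5² + 0² = 25 + 0 = 25
25 → 2² + 5² = 4 + 25 = 29
29 → 2² + 9² = 4 + 81 = 85
85 → 8² + 5² = 64 + 25 = 89
89 → 8² + 9² = 64 + 81 = 145
145 → 1² + 4² + 5² = 1 + 16 + 25 = 42
42 → 4² + 2² = 16 + 4 = 20
20 → 2² + 0² = 4 + 0 = 4
4 → 4² = 16
16 → 1² + 6² = 1 + 36 = 37
37 → 3² + 7² = 9 + 49 = 58
58 → 5² + 8² = 25 + 64 = 89  — 89 already seen; the sequence cycles without reaching 1.

not happy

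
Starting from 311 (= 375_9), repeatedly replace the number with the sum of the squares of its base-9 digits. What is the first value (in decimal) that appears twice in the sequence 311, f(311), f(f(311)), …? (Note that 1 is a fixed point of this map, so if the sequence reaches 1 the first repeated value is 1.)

53

311 = (3,7,5)_9 → 83
83 = (1,0,2)_9 → 5
5 = (5)_9 → 25
25 = (2,7)_9 → 53
53 = (5,8)_9 → 89
89 = (1,0,8)_9 → 65
65 = (7,2)_9 → 53  — 53 already appeared earlier.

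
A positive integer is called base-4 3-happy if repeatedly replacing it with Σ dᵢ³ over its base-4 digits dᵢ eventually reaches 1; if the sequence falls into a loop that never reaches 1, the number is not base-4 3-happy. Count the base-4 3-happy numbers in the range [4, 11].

4: 4 → 1  (reaches 1)
5: 5 → 2 → 8 → 8  (repeats 8)
6: 6 → 9 → 9  (repeats 9)
7: 7 → 28 → 28  (repeats 28)
8: 8 → 8  (repeats 8)
9: 9 → 9  (repeats 9)
10: 10 → 16 → 1  (reaches 1)
11: 11 → 35 → 35  (repeats 35)
base-4 3-happy: 4, 10

2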